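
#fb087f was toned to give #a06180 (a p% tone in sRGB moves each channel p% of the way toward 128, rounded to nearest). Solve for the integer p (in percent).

#fb087f is rgb(251, 8, 127); #a06180 is rgb(160, 97, 128).
On the R channel (widest range): 160 ≈ 251 + (p/100)(128 − 251), so p ≈ 100×(160 − 251)/(128 − 251) = -9100/-123 = 73.98.
p = 74 reproduces all three channels after rounding.

74%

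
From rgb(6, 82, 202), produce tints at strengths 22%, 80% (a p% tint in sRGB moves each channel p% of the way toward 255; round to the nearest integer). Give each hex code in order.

#3D78D6, #CDDCF4

22%: (6 + 54.78 = 60.78→61, 82 + 38.06 = 120.06→120, 202 + 11.66 = 213.66→214) → #3D78D6
80%: (6 + 199.2 = 205.2→205, 82 + 138.4 = 220.4→220, 202 + 42.4 = 244.4→244) → #CDDCF4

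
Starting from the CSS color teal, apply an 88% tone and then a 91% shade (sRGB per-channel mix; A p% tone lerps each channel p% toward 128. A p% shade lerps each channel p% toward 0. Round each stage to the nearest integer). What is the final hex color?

CSS teal is rgb(0, 128, 128).
Lerp each channel 88% toward 128:
  R: 0 + 0.88×(128−0) = 0 + 112.64 = 112.64 → 113
  G: 128 + 0 = 128 → 128
  B: 128 + 0 = 128 → 128
After the tone: rgb(113, 128, 128) = #718080.
Lerp each channel 91% toward 0:
  R: 113 − 102.83 = 10.17 → 10
  G: 128 + 0.91×(0−128) = 128 − 116.48 = 11.52 → 12
  B: 128 − 116.48 = 11.52 → 12
rgb(10, 12, 12) = #0a0c0c.

#0a0c0c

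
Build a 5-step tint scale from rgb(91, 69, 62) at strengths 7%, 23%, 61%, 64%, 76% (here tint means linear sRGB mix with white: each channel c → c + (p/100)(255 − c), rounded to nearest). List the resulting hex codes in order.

7%: (91 + 11.48 = 102.48→102, 69 + 13.02 = 82.02→82, 62 + 13.51 = 75.51→76) → #66524C
23%: (91 + 37.72 = 128.72→129, 69 + 42.78 = 111.78→112, 62 + 44.39 = 106.39→106) → #81706A
61%: (91 + 100.04 = 191.04→191, 69 + 113.46 = 182.46→182, 62 + 117.73 = 179.73→180) → #BFB6B4
64%: (91 + 104.96 = 195.96→196, 69 + 119.04 = 188.04→188, 62 + 123.52 = 185.52→186) → #C4BCBA
76%: (91 + 124.64 = 215.64→216, 69 + 141.36 = 210.36→210, 62 + 146.68 = 208.68→209) → #D8D2D1

#66524C, #81706A, #BFB6B4, #C4BCBA, #D8D2D1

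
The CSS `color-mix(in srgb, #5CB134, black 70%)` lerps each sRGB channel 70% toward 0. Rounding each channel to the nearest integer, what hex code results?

#5CB134 is rgb(92, 177, 52).
Per channel, c → c + 0.7(0 − c):
  R: 92 + 0.7×(0−92) = 92 − 64.4 = 27.6 → 28
  G: 177 − 123.9 = 53.1 → 53
  B: 52 + 0.7×(0−52) = 52 − 36.4 = 15.6 → 16
rgb(28, 53, 16) = #1C3510.

#1C3510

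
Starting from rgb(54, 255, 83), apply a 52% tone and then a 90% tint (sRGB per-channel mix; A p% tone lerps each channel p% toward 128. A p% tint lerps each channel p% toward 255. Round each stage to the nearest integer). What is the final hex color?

Per channel, c → c + 0.52(128 − c):
  R: 54 + 0.52×(128−54) = 54 + 38.48 = 92.48 → 92
  G: 255 − 66.04 = 188.96 → 189
  B: 83 + 0.52×(128−83) = 83 + 23.4 = 106.4 → 106
After the tone: rgb(92, 189, 106) = #5CBD6A.
Per channel, c → c + 0.9(255 − c):
  R: 92 + 0.9×(255−92) = 92 + 146.7 = 238.7 → 239
  G: 189 + 0.9×(255−189) = 189 + 59.4 = 248.4 → 248
  B: 106 + 0.9×(255−106) = 106 + 134.1 = 240.1 → 240
rgb(239, 248, 240) = #EFF8F0.

#EFF8F0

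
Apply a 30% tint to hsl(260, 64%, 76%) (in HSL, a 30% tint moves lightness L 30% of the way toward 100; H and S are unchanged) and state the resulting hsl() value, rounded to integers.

L moves 30% from 76 toward 100: 76 + 7.2 = 83.2 → 83.
H and S are unchanged.

hsl(260, 64%, 83%)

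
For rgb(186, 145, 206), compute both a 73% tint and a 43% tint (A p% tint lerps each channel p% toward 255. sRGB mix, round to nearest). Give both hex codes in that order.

#ece1f2, #d8c0e3

73% tint:
  R: 186 + 0.73×(255−186) = 186 + 50.37 = 236.37 → 236
  G: 145 + 0.73×(255−145) = 145 + 80.3 = 225.3 → 225
  B: 206 + 0.73×(255−206) = 206 + 35.77 = 241.77 → 242
  → #ece1f2
43% tint:
  R: 186 + 29.67 = 215.67 → 216
  G: 145 + 0.43×(255−145) = 145 + 47.3 = 192.3 → 192
  B: 206 + 0.43×(255−206) = 206 + 21.07 = 227.07 → 227
  → #d8c0e3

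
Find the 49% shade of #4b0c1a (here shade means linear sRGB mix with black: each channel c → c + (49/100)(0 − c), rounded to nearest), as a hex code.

#4b0c1a is rgb(75, 12, 26).
Per channel, c → c + 0.49(0 − c):
  R: 75 + 0.49×(0−75) = 75 − 36.75 = 38.25 → 38
  G: 12 − 5.88 = 6.12 → 6
  B: 26 − 12.74 = 13.26 → 13
rgb(38, 6, 13) = #26060d.

#26060d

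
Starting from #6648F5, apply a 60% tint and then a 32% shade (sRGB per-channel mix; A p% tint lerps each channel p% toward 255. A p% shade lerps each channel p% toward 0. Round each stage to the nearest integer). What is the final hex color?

#6648F5 is rgb(102, 72, 245).
Lerp each channel 60% toward 255:
  R: 102 + 0.6×(255−102) = 102 + 91.8 = 193.8 → 194
  G: 72 + 109.8 = 181.8 → 182
  B: 245 + 6 = 251 → 251
After the tint: rgb(194, 182, 251) = #C2B6FB.
A 32% shade moves each channel 32% toward 0:
  R: 194 − 62.08 = 131.92 → 132
  G: 182 + 0.32×(0−182) = 182 − 58.24 = 123.76 → 124
  B: 251 − 80.32 = 170.68 → 171
rgb(132, 124, 171) = #847CAB.

#847CAB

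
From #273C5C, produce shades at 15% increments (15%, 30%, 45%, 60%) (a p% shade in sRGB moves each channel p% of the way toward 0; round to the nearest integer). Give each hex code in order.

#273C5C is rgb(39, 60, 92).
15%: (39 − 5.85 = 33.15→33, 60 − 9 = 51→51, 92 − 13.8 = 78.2→78) → #21334E
30%: (39 − 11.7 = 27.3→27, 60 − 18 = 42→42, 92 − 27.6 = 64.4→64) → #1B2A40
45%: (39 − 17.55 = 21.45→21, 60 − 27 = 33→33, 92 − 41.4 = 50.6→51) → #152133
60%: (39 − 23.4 = 15.6→16, 60 − 36 = 24→24, 92 − 55.2 = 36.8→37) → #101825

#21334E, #1B2A40, #152133, #101825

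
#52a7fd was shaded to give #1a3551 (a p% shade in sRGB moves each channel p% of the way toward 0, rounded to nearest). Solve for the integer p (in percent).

#52a7fd is rgb(82, 167, 253); #1a3551 is rgb(26, 53, 81).
On the B channel (widest range): 81 ≈ 253 + (p/100)(0 − 253), so p ≈ 100×(81 − 253)/(0 − 253) = -17200/-253 = 67.98.
p = 68 reproduces all three channels after rounding.

68%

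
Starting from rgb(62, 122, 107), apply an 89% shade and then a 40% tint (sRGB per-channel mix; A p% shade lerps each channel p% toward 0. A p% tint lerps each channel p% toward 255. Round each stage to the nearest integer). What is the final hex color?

Lerp each channel 89% toward 0:
  R: 62 − 55.18 = 6.82 → 7
  G: 122 + 0.89×(0−122) = 122 − 108.58 = 13.42 → 13
  B: 107 − 95.23 = 11.77 → 12
After the shade: rgb(7, 13, 12) = #070D0C.
A 40% tint moves each channel 40% toward 255:
  R: 7 + 0.4×(255−7) = 7 + 99.2 = 106.2 → 106
  G: 13 + 96.8 = 109.8 → 110
  B: 12 + 97.2 = 109.2 → 109
rgb(106, 110, 109) = #6A6E6D.

#6A6E6D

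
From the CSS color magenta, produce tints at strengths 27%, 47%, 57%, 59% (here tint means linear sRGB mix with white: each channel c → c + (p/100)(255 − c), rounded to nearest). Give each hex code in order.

#ff45ff, #ff78ff, #ff91ff, #ff96ff

CSS magenta is rgb(255, 0, 255).
27%: (255→255, 0 + 68.85 = 68.85→69, 255→255) → #ff45ff
47%: (255→255, 0 + 119.85 = 119.85→120, 255→255) → #ff78ff
57%: (255→255, 0 + 145.35 = 145.35→145, 255→255) → #ff91ff
59%: (255→255, 0 + 150.45 = 150.45→150, 255→255) → #ff96ff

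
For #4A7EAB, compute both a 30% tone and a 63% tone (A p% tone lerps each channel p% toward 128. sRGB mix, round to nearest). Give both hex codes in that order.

#4A7EAB is rgb(74, 126, 171).
30% tone:
  R: 74 + 0.3×(128−74) = 74 + 16.2 = 90.2 → 90
  G: 126 + 0.6 = 126.6 → 127
  B: 171 − 12.9 = 158.1 → 158
  → #5A7F9E
63% tone:
  R: 74 + 0.63×(128−74) = 74 + 34.02 = 108.02 → 108
  G: 126 + 1.26 = 127.26 → 127
  B: 171 − 27.09 = 143.91 → 144
  → #6C7F90

#5A7F9E, #6C7F90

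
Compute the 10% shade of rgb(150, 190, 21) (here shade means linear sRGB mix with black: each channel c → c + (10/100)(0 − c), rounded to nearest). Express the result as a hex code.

A 10% shade moves each channel 10% toward 0:
  R: 150 + 0.1×(0−150) = 150 − 15 = 135 → 135
  G: 190 − 19 = 171 → 171
  B: 21 + 0.1×(0−21) = 21 − 2.1 = 18.9 → 19
rgb(135, 171, 19) = #87AB13.

#87AB13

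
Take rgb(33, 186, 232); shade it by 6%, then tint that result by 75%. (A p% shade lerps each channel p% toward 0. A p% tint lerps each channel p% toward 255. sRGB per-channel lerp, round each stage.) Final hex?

Per channel, c → c + 0.06(0 − c):
  R: 33 − 1.98 = 31.02 → 31
  G: 186 − 11.16 = 174.84 → 175
  B: 232 − 13.92 = 218.08 → 218
After the shade: rgb(31, 175, 218) = #1fafda.
Lerp each channel 75% toward 255:
  R: 31 + 0.75×(255−31) = 31 + 168 = 199 → 199
  G: 175 + 60 = 235 → 235
  B: 218 + 27.75 = 245.75 → 246
rgb(199, 235, 246) = #c7ebf6.

#c7ebf6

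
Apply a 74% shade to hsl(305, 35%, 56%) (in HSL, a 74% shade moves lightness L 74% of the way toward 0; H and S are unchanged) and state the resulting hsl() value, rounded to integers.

L moves 74% from 56 toward 0: 56 − 41.44 = 14.56 → 15.
H and S are unchanged.

hsl(305, 35%, 15%)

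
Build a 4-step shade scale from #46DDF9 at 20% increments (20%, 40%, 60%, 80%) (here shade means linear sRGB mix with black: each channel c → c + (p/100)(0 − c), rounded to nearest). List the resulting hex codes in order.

#38B1C7, #2A8595, #1C5864, #0E2C32

#46DDF9 is rgb(70, 221, 249).
20%: (70 − 14 = 56→56, 221 − 44.2 = 176.8→177, 249 − 49.8 = 199.2→199) → #38B1C7
40%: (70 − 28 = 42→42, 221 − 88.4 = 132.6→133, 249 − 99.6 = 149.4→149) → #2A8595
60%: (70 − 42 = 28→28, 221 − 132.6 = 88.4→88, 249 − 149.4 = 99.6→100) → #1C5864
80%: (70 − 56 = 14→14, 221 − 176.8 = 44.2→44, 249 − 199.2 = 49.8→50) → #0E2C32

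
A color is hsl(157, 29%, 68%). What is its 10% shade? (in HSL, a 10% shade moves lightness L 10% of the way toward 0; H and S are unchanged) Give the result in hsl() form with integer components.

L moves 10% from 68 toward 0: 68 − 6.8 = 61.2 → 61.
H and S are unchanged.

hsl(157, 29%, 61%)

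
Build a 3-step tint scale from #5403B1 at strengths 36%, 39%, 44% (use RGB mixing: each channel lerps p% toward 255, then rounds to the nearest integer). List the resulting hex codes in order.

#925ECD, #9765CF, #9F72D3

#5403B1 is rgb(84, 3, 177).
36%: (84 + 61.56 = 145.56→146, 3 + 90.72 = 93.72→94, 177 + 28.08 = 205.08→205) → #925ECD
39%: (84 + 66.69 = 150.69→151, 3 + 98.28 = 101.28→101, 177 + 30.42 = 207.42→207) → #9765CF
44%: (84 + 75.24 = 159.24→159, 3 + 110.88 = 113.88→114, 177 + 34.32 = 211.32→211) → #9F72D3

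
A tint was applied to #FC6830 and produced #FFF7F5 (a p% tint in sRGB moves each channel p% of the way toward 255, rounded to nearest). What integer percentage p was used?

#FC6830 is rgb(252, 104, 48); #FFF7F5 is rgb(255, 247, 245).
On the B channel (widest range): 245 ≈ 48 + (p/100)(255 − 48), so p ≈ 100×(245 − 48)/(255 − 48) = 19700/207 = 95.17.
p = 95 reproduces all three channels after rounding.

95%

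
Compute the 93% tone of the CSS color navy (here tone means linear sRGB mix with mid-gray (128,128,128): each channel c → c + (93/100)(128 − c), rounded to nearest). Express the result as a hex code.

#777780

CSS navy is rgb(0, 0, 128).
Per channel, c → c + 0.93(128 − c):
  R: 0 + 0.93×(128−0) = 0 + 119.04 = 119.04 → 119
  G: 0 + 0.93×(128−0) = 0 + 119.04 = 119.04 → 119
  B: 128 + 0.93×(128−128) = 128 + 0 = 128 → 128
rgb(119, 119, 128) = #777780.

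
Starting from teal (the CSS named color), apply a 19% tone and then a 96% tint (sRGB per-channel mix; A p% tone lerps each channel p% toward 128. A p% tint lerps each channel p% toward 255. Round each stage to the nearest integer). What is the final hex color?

CSS teal is rgb(0, 128, 128).
A 19% tone moves each channel 19% toward 128:
  R: 0 + 0.19×(128−0) = 0 + 24.32 = 24.32 → 24
  G: 128 + 0.19×(128−128) = 128 + 0 = 128 → 128
  B: 128 + 0.19×(128−128) = 128 + 0 = 128 → 128
After the tone: rgb(24, 128, 128) = #188080.
Per channel, c → c + 0.96(255 − c):
  R: 24 + 0.96×(255−24) = 24 + 221.76 = 245.76 → 246
  G: 128 + 0.96×(255−128) = 128 + 121.92 = 249.92 → 250
  B: 128 + 121.92 = 249.92 → 250
rgb(246, 250, 250) = #F6FAFA.

#F6FAFA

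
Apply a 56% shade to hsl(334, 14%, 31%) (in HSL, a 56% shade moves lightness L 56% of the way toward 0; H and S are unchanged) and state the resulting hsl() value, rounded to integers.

hsl(334, 14%, 14%)

L moves 56% from 31 toward 0: 31 − 17.36 = 13.64 → 14.
H and S are unchanged.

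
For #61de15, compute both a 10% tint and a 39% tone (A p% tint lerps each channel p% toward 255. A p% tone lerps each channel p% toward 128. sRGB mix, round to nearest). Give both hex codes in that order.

#61de15 is rgb(97, 222, 21).
10% tint:
  R: 97 + 0.1×(255−97) = 97 + 15.8 = 112.8 → 113
  G: 222 + 0.1×(255−222) = 222 + 3.3 = 225.3 → 225
  B: 21 + 23.4 = 44.4 → 44
  → #71e12c
39% tone:
  R: 97 + 12.09 = 109.09 → 109
  G: 222 + 0.39×(128−222) = 222 − 36.66 = 185.34 → 185
  B: 21 + 0.39×(128−21) = 21 + 41.73 = 62.73 → 63
  → #6db93f

#71e12c, #6db93f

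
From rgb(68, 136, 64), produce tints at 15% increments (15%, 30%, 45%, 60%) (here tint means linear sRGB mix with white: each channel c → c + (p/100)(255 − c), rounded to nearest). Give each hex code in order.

#609A5D, #7CAC79, #98BE96, #B4CFB3

15%: (68 + 28.05 = 96.05→96, 136 + 17.85 = 153.85→154, 64 + 28.65 = 92.65→93) → #609A5D
30%: (68 + 56.1 = 124.1→124, 136 + 35.7 = 171.7→172, 64 + 57.3 = 121.3→121) → #7CAC79
45%: (68 + 84.15 = 152.15→152, 136 + 53.55 = 189.55→190, 64 + 85.95 = 149.95→150) → #98BE96
60%: (68 + 112.2 = 180.2→180, 136 + 71.4 = 207.4→207, 64 + 114.6 = 178.6→179) → #B4CFB3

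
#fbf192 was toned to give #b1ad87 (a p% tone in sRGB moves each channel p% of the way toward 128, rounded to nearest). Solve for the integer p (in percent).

60%

#fbf192 is rgb(251, 241, 146); #b1ad87 is rgb(177, 173, 135).
On the R channel (widest range): 177 ≈ 251 + (p/100)(128 − 251), so p ≈ 100×(177 − 251)/(128 − 251) = -7400/-123 = 60.16.
p = 60 reproduces all three channels after rounding.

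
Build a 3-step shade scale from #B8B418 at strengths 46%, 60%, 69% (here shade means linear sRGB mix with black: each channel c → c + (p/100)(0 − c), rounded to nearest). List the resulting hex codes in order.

#B8B418 is rgb(184, 180, 24).
46%: (184 − 84.64 = 99.36→99, 180 − 82.8 = 97.2→97, 24 − 11.04 = 12.96→13) → #63610D
60%: (184 − 110.4 = 73.6→74, 180 − 108 = 72→72, 24 − 14.4 = 9.6→10) → #4A480A
69%: (184 − 126.96 = 57.04→57, 180 − 124.2 = 55.8→56, 24 − 16.56 = 7.44→7) → #393807

#63610D, #4A480A, #393807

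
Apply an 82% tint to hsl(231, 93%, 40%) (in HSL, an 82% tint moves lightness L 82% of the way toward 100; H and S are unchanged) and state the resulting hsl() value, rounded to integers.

L moves 82% from 40 toward 100: 40 + 49.2 = 89.2 → 89.
H and S are unchanged.

hsl(231, 93%, 89%)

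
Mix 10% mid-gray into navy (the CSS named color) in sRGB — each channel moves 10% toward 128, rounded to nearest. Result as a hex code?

#0D0D80

CSS navy is rgb(0, 0, 128).
Lerp each channel 10% toward 128:
  R: 0 + 0.1×(128−0) = 0 + 12.8 = 12.8 → 13
  G: 0 + 0.1×(128−0) = 0 + 12.8 = 12.8 → 13
  B: 128 + 0.1×(128−128) = 128 + 0 = 128 → 128
rgb(13, 13, 128) = #0D0D80.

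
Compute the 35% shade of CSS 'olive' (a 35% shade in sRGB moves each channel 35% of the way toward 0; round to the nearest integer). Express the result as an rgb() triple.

CSS olive is rgb(128, 128, 0).
A 35% shade moves each channel 35% toward 0:
  R: 128 − 44.8 = 83.2 → 83
  G: 128 − 44.8 = 83.2 → 83
  B: 0 + 0.35×(0−0) = 0 + 0 = 0 → 0

rgb(83, 83, 0)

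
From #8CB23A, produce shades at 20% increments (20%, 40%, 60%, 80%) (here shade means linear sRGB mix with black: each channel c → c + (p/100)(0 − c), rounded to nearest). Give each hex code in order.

#708E2E, #546B23, #384717, #1C240C

#8CB23A is rgb(140, 178, 58).
20%: (140 − 28 = 112→112, 178 − 35.6 = 142.4→142, 58 − 11.6 = 46.4→46) → #708E2E
40%: (140 − 56 = 84→84, 178 − 71.2 = 106.8→107, 58 − 23.2 = 34.8→35) → #546B23
60%: (140 − 84 = 56→56, 178 − 106.8 = 71.2→71, 58 − 34.8 = 23.2→23) → #384717
80%: (140 − 112 = 28→28, 178 − 142.4 = 35.6→36, 58 − 46.4 = 11.6→12) → #1C240C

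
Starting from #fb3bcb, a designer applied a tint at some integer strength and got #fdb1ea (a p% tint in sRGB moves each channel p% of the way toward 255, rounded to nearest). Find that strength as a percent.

#fb3bcb is rgb(251, 59, 203); #fdb1ea is rgb(253, 177, 234).
On the G channel (widest range): 177 ≈ 59 + (p/100)(255 − 59), so p ≈ 100×(177 − 59)/(255 − 59) = 11800/196 = 60.20.
p = 60 reproduces all three channels after rounding.

60%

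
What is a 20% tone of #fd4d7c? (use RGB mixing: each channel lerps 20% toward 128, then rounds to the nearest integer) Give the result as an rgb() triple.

#fd4d7c is rgb(253, 77, 124).
A 20% tone moves each channel 20% toward 128:
  R: 253 + 0.2×(128−253) = 253 − 25 = 228 → 228
  G: 77 + 10.2 = 87.2 → 87
  B: 124 + 0.8 = 124.8 → 125

rgb(228, 87, 125)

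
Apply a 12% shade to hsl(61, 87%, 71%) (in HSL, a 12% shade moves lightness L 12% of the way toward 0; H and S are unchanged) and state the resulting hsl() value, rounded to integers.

L moves 12% from 71 toward 0: 71 − 8.52 = 62.48 → 62.
H and S are unchanged.

hsl(61, 87%, 62%)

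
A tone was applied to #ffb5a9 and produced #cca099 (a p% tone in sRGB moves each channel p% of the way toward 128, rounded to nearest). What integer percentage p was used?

40%

#ffb5a9 is rgb(255, 181, 169); #cca099 is rgb(204, 160, 153).
On the R channel (widest range): 204 ≈ 255 + (p/100)(128 − 255), so p ≈ 100×(204 − 255)/(128 − 255) = -5100/-127 = 40.16.
p = 40 reproduces all three channels after rounding.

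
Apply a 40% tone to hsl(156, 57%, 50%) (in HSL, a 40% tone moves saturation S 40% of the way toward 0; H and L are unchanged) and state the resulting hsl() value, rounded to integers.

S moves 40% from 57 toward 0: 57 − 22.8 = 34.2 → 34.
H and L are unchanged.

hsl(156, 34%, 50%)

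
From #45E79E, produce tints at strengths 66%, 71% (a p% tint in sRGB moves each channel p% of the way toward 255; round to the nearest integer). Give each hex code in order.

#45E79E is rgb(69, 231, 158).
66%: (69 + 122.76 = 191.76→192, 231 + 15.84 = 246.84→247, 158 + 64.02 = 222.02→222) → #C0F7DE
71%: (69 + 132.06 = 201.06→201, 231 + 17.04 = 248.04→248, 158 + 68.87 = 226.87→227) → #C9F8E3

#C0F7DE, #C9F8E3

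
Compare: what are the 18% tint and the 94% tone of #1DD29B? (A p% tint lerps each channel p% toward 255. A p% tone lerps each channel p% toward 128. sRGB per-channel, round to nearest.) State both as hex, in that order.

#1DD29B is rgb(29, 210, 155).
18% tint:
  R: 29 + 40.68 = 69.68 → 70
  G: 210 + 0.18×(255−210) = 210 + 8.1 = 218.1 → 218
  B: 155 + 18 = 173 → 173
  → #46DAAD
94% tone:
  R: 29 + 0.94×(128−29) = 29 + 93.06 = 122.06 → 122
  G: 210 − 77.08 = 132.92 → 133
  B: 155 − 25.38 = 129.62 → 130
  → #7A8582

#46DAAD, #7A8582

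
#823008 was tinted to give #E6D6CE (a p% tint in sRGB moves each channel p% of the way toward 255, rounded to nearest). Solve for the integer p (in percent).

80%

#823008 is rgb(130, 48, 8); #E6D6CE is rgb(230, 214, 206).
On the B channel (widest range): 206 ≈ 8 + (p/100)(255 − 8), so p ≈ 100×(206 − 8)/(255 − 8) = 19800/247 = 80.16.
p = 80 reproduces all three channels after rounding.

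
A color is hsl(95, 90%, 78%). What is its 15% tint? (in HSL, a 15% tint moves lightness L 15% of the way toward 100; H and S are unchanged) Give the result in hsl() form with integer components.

hsl(95, 90%, 81%)

L moves 15% from 78 toward 100: 78 + 3.3 = 81.3 → 81.
H and S are unchanged.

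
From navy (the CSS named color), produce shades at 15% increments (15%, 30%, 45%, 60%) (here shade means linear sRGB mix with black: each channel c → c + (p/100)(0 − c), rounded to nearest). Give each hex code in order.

#00006D, #00005A, #000046, #000033

CSS navy is rgb(0, 0, 128).
15%: (0→0, 0→0, 128 − 19.2 = 108.8→109) → #00006D
30%: (0→0, 0→0, 128 − 38.4 = 89.6→90) → #00005A
45%: (0→0, 0→0, 128 − 57.6 = 70.4→70) → #000046
60%: (0→0, 0→0, 128 − 76.8 = 51.2→51) → #000033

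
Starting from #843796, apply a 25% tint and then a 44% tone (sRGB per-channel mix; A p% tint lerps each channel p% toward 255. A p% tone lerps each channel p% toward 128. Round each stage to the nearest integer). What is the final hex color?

#843796 is rgb(132, 55, 150).
A 25% tint moves each channel 25% toward 255:
  R: 132 + 0.25×(255−132) = 132 + 30.75 = 162.75 → 163
  G: 55 + 0.25×(255−55) = 55 + 50 = 105 → 105
  B: 150 + 26.25 = 176.25 → 176
After the tint: rgb(163, 105, 176) = #A369B0.
A 44% tone moves each channel 44% toward 128:
  R: 163 − 15.4 = 147.6 → 148
  G: 105 + 0.44×(128−105) = 105 + 10.12 = 115.12 → 115
  B: 176 + 0.44×(128−176) = 176 − 21.12 = 154.88 → 155
rgb(148, 115, 155) = #94739B.

#94739B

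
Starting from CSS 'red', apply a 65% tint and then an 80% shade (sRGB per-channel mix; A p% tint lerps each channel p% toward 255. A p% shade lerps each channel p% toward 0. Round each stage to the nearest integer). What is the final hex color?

CSS red is rgb(255, 0, 0).
Per channel, c → c + 0.65(255 − c):
  R: 255 + 0 = 255 → 255
  G: 0 + 0.65×(255−0) = 0 + 165.75 = 165.75 → 166
  B: 0 + 0.65×(255−0) = 0 + 165.75 = 165.75 → 166
After the tint: rgb(255, 166, 166) = #FFA6A6.
Lerp each channel 80% toward 0:
  R: 255 + 0.8×(0−255) = 255 − 204 = 51 → 51
  G: 166 + 0.8×(0−166) = 166 − 132.8 = 33.2 → 33
  B: 166 + 0.8×(0−166) = 166 − 132.8 = 33.2 → 33
rgb(51, 33, 33) = #332121.

#332121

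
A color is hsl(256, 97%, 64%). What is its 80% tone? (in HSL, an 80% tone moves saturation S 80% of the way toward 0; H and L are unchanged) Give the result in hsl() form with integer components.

hsl(256, 19%, 64%)

S moves 80% from 97 toward 0: 97 − 77.6 = 19.4 → 19.
H and L are unchanged.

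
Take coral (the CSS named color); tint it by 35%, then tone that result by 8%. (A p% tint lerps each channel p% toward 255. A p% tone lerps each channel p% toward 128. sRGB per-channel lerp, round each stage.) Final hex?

CSS coral is rgb(255, 127, 80).
A 35% tint moves each channel 35% toward 255:
  R: 255 + 0 = 255 → 255
  G: 127 + 0.35×(255−127) = 127 + 44.8 = 171.8 → 172
  B: 80 + 61.25 = 141.25 → 141
After the tint: rgb(255, 172, 141) = #FFAC8D.
An 8% tone moves each channel 8% toward 128:
  R: 255 + 0.08×(128−255) = 255 − 10.16 = 244.84 → 245
  G: 172 + 0.08×(128−172) = 172 − 3.52 = 168.48 → 168
  B: 141 − 1.04 = 139.96 → 140
rgb(245, 168, 140) = #F5A88C.

#F5A88C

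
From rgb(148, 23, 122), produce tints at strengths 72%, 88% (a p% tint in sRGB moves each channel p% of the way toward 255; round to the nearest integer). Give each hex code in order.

#E1BEDA, #F2E3EF

72%: (148 + 77.04 = 225.04→225, 23 + 167.04 = 190.04→190, 122 + 95.76 = 217.76→218) → #E1BEDA
88%: (148 + 94.16 = 242.16→242, 23 + 204.16 = 227.16→227, 122 + 117.04 = 239.04→239) → #F2E3EF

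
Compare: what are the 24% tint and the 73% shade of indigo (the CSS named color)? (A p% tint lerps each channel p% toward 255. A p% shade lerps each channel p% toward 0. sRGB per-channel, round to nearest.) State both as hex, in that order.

#763da0, #140023

CSS indigo is rgb(75, 0, 130).
24% tint:
  R: 75 + 43.2 = 118.2 → 118
  G: 0 + 61.2 = 61.2 → 61
  B: 130 + 0.24×(255−130) = 130 + 30 = 160 → 160
  → #763da0
73% shade:
  R: 75 − 54.75 = 20.25 → 20
  G: 0 + 0.73×(0−0) = 0 + 0 = 0 → 0
  B: 130 − 94.9 = 35.1 → 35
  → #140023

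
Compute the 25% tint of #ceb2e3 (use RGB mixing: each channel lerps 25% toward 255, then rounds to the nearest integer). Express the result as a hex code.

#ceb2e3 is rgb(206, 178, 227).
Per channel, c → c + 0.25(255 − c):
  R: 206 + 12.25 = 218.25 → 218
  G: 178 + 0.25×(255−178) = 178 + 19.25 = 197.25 → 197
  B: 227 + 7 = 234 → 234
rgb(218, 197, 234) = #dac5ea.

#dac5ea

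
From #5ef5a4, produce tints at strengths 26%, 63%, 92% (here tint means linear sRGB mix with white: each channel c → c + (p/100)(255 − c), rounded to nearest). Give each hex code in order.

#88f8bc, #c3fbdd, #f2fef8

#5ef5a4 is rgb(94, 245, 164).
26%: (94 + 41.86 = 135.86→136, 245 + 2.6 = 247.6→248, 164 + 23.66 = 187.66→188) → #88f8bc
63%: (94 + 101.43 = 195.43→195, 245 + 6.3 = 251.3→251, 164 + 57.33 = 221.33→221) → #c3fbdd
92%: (94 + 148.12 = 242.12→242, 245 + 9.2 = 254.2→254, 164 + 83.72 = 247.72→248) → #f2fef8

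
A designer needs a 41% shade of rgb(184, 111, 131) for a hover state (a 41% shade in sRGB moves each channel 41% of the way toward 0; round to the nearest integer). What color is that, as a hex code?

Lerp each channel 41% toward 0:
  R: 184 + 0.41×(0−184) = 184 − 75.44 = 108.56 → 109
  G: 111 − 45.51 = 65.49 → 65
  B: 131 − 53.71 = 77.29 → 77
rgb(109, 65, 77) = #6D414D.

#6D414D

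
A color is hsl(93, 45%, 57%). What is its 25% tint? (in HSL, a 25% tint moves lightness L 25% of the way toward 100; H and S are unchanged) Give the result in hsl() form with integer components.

hsl(93, 45%, 68%)

L moves 25% from 57 toward 100: 57 + 10.75 = 67.75 → 68.
H and S are unchanged.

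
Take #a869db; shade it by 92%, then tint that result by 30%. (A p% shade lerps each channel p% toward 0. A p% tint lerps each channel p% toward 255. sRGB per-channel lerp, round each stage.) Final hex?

#a869db is rgb(168, 105, 219).
Lerp each channel 92% toward 0:
  R: 168 + 0.92×(0−168) = 168 − 154.56 = 13.44 → 13
  G: 105 + 0.92×(0−105) = 105 − 96.6 = 8.4 → 8
  B: 219 − 201.48 = 17.52 → 18
After the shade: rgb(13, 8, 18) = #0d0812.
Per channel, c → c + 0.3(255 − c):
  R: 13 + 72.6 = 85.6 → 86
  G: 8 + 0.3×(255−8) = 8 + 74.1 = 82.1 → 82
  B: 18 + 0.3×(255−18) = 18 + 71.1 = 89.1 → 89
rgb(86, 82, 89) = #565259.

#565259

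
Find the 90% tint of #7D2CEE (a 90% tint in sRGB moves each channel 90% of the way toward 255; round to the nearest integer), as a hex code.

#F2EAFD

#7D2CEE is rgb(125, 44, 238).
Per channel, c → c + 0.9(255 − c):
  R: 125 + 0.9×(255−125) = 125 + 117 = 242 → 242
  G: 44 + 0.9×(255−44) = 44 + 189.9 = 233.9 → 234
  B: 238 + 0.9×(255−238) = 238 + 15.3 = 253.3 → 253
rgb(242, 234, 253) = #F2EAFD.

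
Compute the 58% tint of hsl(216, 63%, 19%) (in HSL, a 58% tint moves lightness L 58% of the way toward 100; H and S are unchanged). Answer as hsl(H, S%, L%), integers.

L moves 58% from 19 toward 100: 19 + 46.98 = 65.98 → 66.
H and S are unchanged.

hsl(216, 63%, 66%)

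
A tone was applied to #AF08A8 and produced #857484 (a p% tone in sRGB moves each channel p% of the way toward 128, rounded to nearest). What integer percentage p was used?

#AF08A8 is rgb(175, 8, 168); #857484 is rgb(133, 116, 132).
On the G channel (widest range): 116 ≈ 8 + (p/100)(128 − 8), so p ≈ 100×(116 − 8)/(128 − 8) = 10800/120 = 90.00.
p = 90 reproduces all three channels after rounding.

90%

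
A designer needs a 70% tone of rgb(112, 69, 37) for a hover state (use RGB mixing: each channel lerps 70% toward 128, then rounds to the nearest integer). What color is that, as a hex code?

Lerp each channel 70% toward 128:
  R: 112 + 0.7×(128−112) = 112 + 11.2 = 123.2 → 123
  G: 69 + 0.7×(128−69) = 69 + 41.3 = 110.3 → 110
  B: 37 + 63.7 = 100.7 → 101
rgb(123, 110, 101) = #7B6E65.

#7B6E65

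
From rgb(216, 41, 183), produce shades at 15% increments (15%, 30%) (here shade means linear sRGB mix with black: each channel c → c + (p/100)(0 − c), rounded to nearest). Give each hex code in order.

#B8239C, #971D80

15%: (216 − 32.4 = 183.6→184, 41 − 6.15 = 34.85→35, 183 − 27.45 = 155.55→156) → #B8239C
30%: (216 − 64.8 = 151.2→151, 41 − 12.3 = 28.7→29, 183 − 54.9 = 128.1→128) → #971D80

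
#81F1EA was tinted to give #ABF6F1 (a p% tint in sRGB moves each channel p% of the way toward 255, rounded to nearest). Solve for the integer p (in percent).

#81F1EA is rgb(129, 241, 234); #ABF6F1 is rgb(171, 246, 241).
On the R channel (widest range): 171 ≈ 129 + (p/100)(255 − 129), so p ≈ 100×(171 − 129)/(255 − 129) = 4200/126 = 33.33.
p = 33 reproduces all three channels after rounding.

33%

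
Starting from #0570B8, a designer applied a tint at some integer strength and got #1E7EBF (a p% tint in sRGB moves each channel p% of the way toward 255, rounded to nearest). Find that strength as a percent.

#0570B8 is rgb(5, 112, 184); #1E7EBF is rgb(30, 126, 191).
On the R channel (widest range): 30 ≈ 5 + (p/100)(255 − 5), so p ≈ 100×(30 − 5)/(255 − 5) = 2500/250 = 10.00.
p = 10 reproduces all three channels after rounding.

10%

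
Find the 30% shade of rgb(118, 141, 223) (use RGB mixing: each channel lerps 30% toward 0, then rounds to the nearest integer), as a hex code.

Per channel, c → c + 0.3(0 − c):
  R: 118 − 35.4 = 82.6 → 83
  G: 141 + 0.3×(0−141) = 141 − 42.3 = 98.7 → 99
  B: 223 + 0.3×(0−223) = 223 − 66.9 = 156.1 → 156
rgb(83, 99, 156) = #53639C.

#53639C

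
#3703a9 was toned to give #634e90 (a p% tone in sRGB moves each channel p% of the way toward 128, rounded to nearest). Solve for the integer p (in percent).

#3703a9 is rgb(55, 3, 169); #634e90 is rgb(99, 78, 144).
On the G channel (widest range): 78 ≈ 3 + (p/100)(128 − 3), so p ≈ 100×(78 − 3)/(128 − 3) = 7500/125 = 60.00.
p = 60 reproduces all three channels after rounding.

60%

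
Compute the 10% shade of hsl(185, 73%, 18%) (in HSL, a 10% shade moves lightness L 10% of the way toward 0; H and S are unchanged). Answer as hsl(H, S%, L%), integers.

hsl(185, 73%, 16%)

L moves 10% from 18 toward 0: 18 − 1.8 = 16.2 → 16.
H and S are unchanged.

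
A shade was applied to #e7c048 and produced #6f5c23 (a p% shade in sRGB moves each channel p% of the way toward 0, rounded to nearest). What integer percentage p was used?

52%

#e7c048 is rgb(231, 192, 72); #6f5c23 is rgb(111, 92, 35).
On the R channel (widest range): 111 ≈ 231 + (p/100)(0 − 231), so p ≈ 100×(111 − 231)/(0 − 231) = -12000/-231 = 51.95.
p = 52 reproduces all three channels after rounding.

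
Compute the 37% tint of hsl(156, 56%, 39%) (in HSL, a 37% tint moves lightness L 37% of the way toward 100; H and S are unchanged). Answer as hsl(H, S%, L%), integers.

L moves 37% from 39 toward 100: 39 + 22.57 = 61.57 → 62.
H and S are unchanged.

hsl(156, 56%, 62%)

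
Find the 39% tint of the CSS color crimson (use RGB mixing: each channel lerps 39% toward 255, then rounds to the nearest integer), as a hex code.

CSS crimson is rgb(220, 20, 60).
Per channel, c → c + 0.39(255 − c):
  R: 220 + 13.65 = 233.65 → 234
  G: 20 + 0.39×(255−20) = 20 + 91.65 = 111.65 → 112
  B: 60 + 0.39×(255−60) = 60 + 76.05 = 136.05 → 136
rgb(234, 112, 136) = #ea7088.

#ea7088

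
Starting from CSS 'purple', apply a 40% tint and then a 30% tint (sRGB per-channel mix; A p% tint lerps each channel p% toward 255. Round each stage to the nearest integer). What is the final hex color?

CSS purple is rgb(128, 0, 128).
Lerp each channel 40% toward 255:
  R: 128 + 0.4×(255−128) = 128 + 50.8 = 178.8 → 179
  G: 0 + 0.4×(255−0) = 0 + 102 = 102 → 102
  B: 128 + 0.4×(255−128) = 128 + 50.8 = 178.8 → 179
After the tint: rgb(179, 102, 179) = #b366b3.
Per channel, c → c + 0.3(255 − c):
  R: 179 + 22.8 = 201.8 → 202
  G: 102 + 0.3×(255−102) = 102 + 45.9 = 147.9 → 148
  B: 179 + 0.3×(255−179) = 179 + 22.8 = 201.8 → 202
rgb(202, 148, 202) = #ca94ca.

#ca94ca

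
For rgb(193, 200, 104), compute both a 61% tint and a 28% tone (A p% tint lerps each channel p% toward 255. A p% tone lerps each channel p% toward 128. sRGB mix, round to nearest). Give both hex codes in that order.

61% tint:
  R: 193 + 0.61×(255−193) = 193 + 37.82 = 230.82 → 231
  G: 200 + 0.61×(255−200) = 200 + 33.55 = 233.55 → 234
  B: 104 + 92.11 = 196.11 → 196
  → #E7EAC4
28% tone:
  R: 193 + 0.28×(128−193) = 193 − 18.2 = 174.8 → 175
  G: 200 + 0.28×(128−200) = 200 − 20.16 = 179.84 → 180
  B: 104 + 6.72 = 110.72 → 111
  → #AFB46F

#E7EAC4, #AFB46F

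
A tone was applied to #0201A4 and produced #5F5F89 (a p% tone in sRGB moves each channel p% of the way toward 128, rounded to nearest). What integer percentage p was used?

#0201A4 is rgb(2, 1, 164); #5F5F89 is rgb(95, 95, 137).
On the G channel (widest range): 95 ≈ 1 + (p/100)(128 − 1), so p ≈ 100×(95 − 1)/(128 − 1) = 9400/127 = 74.02.
p = 74 reproduces all three channels after rounding.

74%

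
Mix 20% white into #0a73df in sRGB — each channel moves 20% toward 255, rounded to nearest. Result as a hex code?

#0a73df is rgb(10, 115, 223).
Lerp each channel 20% toward 255:
  R: 10 + 0.2×(255−10) = 10 + 49 = 59 → 59
  G: 115 + 28 = 143 → 143
  B: 223 + 0.2×(255−223) = 223 + 6.4 = 229.4 → 229
rgb(59, 143, 229) = #3b8fe5.

#3b8fe5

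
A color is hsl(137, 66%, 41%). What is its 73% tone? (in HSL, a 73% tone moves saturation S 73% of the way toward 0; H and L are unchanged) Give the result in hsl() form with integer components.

S moves 73% from 66 toward 0: 66 − 48.18 = 17.82 → 18.
H and L are unchanged.

hsl(137, 18%, 41%)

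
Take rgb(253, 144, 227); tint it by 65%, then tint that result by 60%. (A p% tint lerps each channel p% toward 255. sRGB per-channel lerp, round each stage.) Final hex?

A 65% tint moves each channel 65% toward 255:
  R: 253 + 0.65×(255−253) = 253 + 1.3 = 254.3 → 254
  G: 144 + 0.65×(255−144) = 144 + 72.15 = 216.15 → 216
  B: 227 + 0.65×(255−227) = 227 + 18.2 = 245.2 → 245
After the tint: rgb(254, 216, 245) = #fed8f5.
Per channel, c → c + 0.6(255 − c):
  R: 254 + 0.6×(255−254) = 254 + 0.6 = 254.6 → 255
  G: 216 + 0.6×(255−216) = 216 + 23.4 = 239.4 → 239
  B: 245 + 0.6×(255−245) = 245 + 6 = 251 → 251
rgb(255, 239, 251) = #ffeffb.

#ffeffb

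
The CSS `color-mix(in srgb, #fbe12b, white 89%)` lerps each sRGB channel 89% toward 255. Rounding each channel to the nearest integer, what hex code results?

#fffce8

#fbe12b is rgb(251, 225, 43).
An 89% tint moves each channel 89% toward 255:
  R: 251 + 0.89×(255−251) = 251 + 3.56 = 254.56 → 255
  G: 225 + 0.89×(255−225) = 225 + 26.7 = 251.7 → 252
  B: 43 + 0.89×(255−43) = 43 + 188.68 = 231.68 → 232
rgb(255, 252, 232) = #fffce8.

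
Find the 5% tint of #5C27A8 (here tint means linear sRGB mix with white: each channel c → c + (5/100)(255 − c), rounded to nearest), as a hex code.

#6432AC

#5C27A8 is rgb(92, 39, 168).
A 5% tint moves each channel 5% toward 255:
  R: 92 + 8.15 = 100.15 → 100
  G: 39 + 0.05×(255−39) = 39 + 10.8 = 49.8 → 50
  B: 168 + 4.35 = 172.35 → 172
rgb(100, 50, 172) = #6432AC.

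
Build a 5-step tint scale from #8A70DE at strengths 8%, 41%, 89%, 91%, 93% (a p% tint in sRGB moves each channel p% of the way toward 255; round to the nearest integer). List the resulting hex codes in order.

#8A70DE is rgb(138, 112, 222).
8%: (138 + 9.36 = 147.36→147, 112 + 11.44 = 123.44→123, 222 + 2.64 = 224.64→225) → #937BE1
41%: (138 + 47.97 = 185.97→186, 112 + 58.63 = 170.63→171, 222 + 13.53 = 235.53→236) → #BAABEC
89%: (138 + 104.13 = 242.13→242, 112 + 127.27 = 239.27→239, 222 + 29.37 = 251.37→251) → #F2EFFB
91%: (138 + 106.47 = 244.47→244, 112 + 130.13 = 242.13→242, 222 + 30.03 = 252.03→252) → #F4F2FC
93%: (138 + 108.81 = 246.81→247, 112 + 132.99 = 244.99→245, 222 + 30.69 = 252.69→253) → #F7F5FD

#937BE1, #BAABEC, #F2EFFB, #F4F2FC, #F7F5FD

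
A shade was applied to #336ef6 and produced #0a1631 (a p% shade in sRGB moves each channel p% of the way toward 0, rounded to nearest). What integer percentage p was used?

#336ef6 is rgb(51, 110, 246); #0a1631 is rgb(10, 22, 49).
On the B channel (widest range): 49 ≈ 246 + (p/100)(0 − 246), so p ≈ 100×(49 − 246)/(0 − 246) = -19700/-246 = 80.08.
p = 80 reproduces all three channels after rounding.

80%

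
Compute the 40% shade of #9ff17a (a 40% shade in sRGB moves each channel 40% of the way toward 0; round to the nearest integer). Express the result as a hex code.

#5f9149

#9ff17a is rgb(159, 241, 122).
A 40% shade moves each channel 40% toward 0:
  R: 159 − 63.6 = 95.4 → 95
  G: 241 − 96.4 = 144.6 → 145
  B: 122 − 48.8 = 73.2 → 73
rgb(95, 145, 73) = #5f9149.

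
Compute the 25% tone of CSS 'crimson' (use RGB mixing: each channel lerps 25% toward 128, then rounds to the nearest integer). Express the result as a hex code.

CSS crimson is rgb(220, 20, 60).
A 25% tone moves each channel 25% toward 128:
  R: 220 + 0.25×(128−220) = 220 − 23 = 197 → 197
  G: 20 + 27 = 47 → 47
  B: 60 + 0.25×(128−60) = 60 + 17 = 77 → 77
rgb(197, 47, 77) = #C52F4D.

#C52F4D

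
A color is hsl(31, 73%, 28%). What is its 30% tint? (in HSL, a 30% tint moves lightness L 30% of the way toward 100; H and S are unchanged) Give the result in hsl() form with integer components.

hsl(31, 73%, 50%)

L moves 30% from 28 toward 100: 28 + 21.6 = 49.6 → 50.
H and S are unchanged.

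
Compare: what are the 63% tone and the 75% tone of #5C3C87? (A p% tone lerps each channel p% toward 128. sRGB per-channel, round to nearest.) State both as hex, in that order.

#5C3C87 is rgb(92, 60, 135).
63% tone:
  R: 92 + 22.68 = 114.68 → 115
  G: 60 + 42.84 = 102.84 → 103
  B: 135 + 0.63×(128−135) = 135 − 4.41 = 130.59 → 131
  → #736783
75% tone:
  R: 92 + 0.75×(128−92) = 92 + 27 = 119 → 119
  G: 60 + 0.75×(128−60) = 60 + 51 = 111 → 111
  B: 135 + 0.75×(128−135) = 135 − 5.25 = 129.75 → 130
  → #776F82

#736783, #776F82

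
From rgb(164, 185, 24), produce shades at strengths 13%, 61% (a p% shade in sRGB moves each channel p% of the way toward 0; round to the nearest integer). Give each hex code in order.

#8FA115, #404809

13%: (164 − 21.32 = 142.68→143, 185 − 24.05 = 160.95→161, 24 − 3.12 = 20.88→21) → #8FA115
61%: (164 − 100.04 = 63.96→64, 185 − 112.85 = 72.15→72, 24 − 14.64 = 9.36→9) → #404809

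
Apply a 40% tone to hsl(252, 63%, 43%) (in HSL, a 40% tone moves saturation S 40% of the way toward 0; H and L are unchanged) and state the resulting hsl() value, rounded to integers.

S moves 40% from 63 toward 0: 63 − 25.2 = 37.8 → 38.
H and L are unchanged.

hsl(252, 38%, 43%)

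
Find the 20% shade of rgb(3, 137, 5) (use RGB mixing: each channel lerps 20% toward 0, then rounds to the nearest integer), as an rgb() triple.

rgb(2, 110, 4)

Per channel, c → c + 0.2(0 − c):
  R: 3 + 0.2×(0−3) = 3 − 0.6 = 2.4 → 2
  G: 137 − 27.4 = 109.6 → 110
  B: 5 + 0.2×(0−5) = 5 − 1 = 4 → 4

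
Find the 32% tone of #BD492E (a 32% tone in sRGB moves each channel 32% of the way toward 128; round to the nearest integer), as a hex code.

#A95B48

#BD492E is rgb(189, 73, 46).
Per channel, c → c + 0.32(128 − c):
  R: 189 − 19.52 = 169.48 → 169
  G: 73 + 17.6 = 90.6 → 91
  B: 46 + 26.24 = 72.24 → 72
rgb(169, 91, 72) = #A95B48.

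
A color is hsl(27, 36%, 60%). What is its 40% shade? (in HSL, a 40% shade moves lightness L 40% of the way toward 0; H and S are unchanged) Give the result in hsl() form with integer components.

hsl(27, 36%, 36%)

L moves 40% from 60 toward 0: 60 − 24 = 36 → 36.
H and S are unchanged.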